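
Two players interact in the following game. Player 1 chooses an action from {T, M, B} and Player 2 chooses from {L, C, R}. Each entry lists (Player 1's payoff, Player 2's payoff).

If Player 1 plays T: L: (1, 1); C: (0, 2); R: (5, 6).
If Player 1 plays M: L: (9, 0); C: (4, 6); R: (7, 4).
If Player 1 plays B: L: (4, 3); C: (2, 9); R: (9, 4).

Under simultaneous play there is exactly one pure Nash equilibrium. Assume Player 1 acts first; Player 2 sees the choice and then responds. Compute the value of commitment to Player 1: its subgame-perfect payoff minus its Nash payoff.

1

Work backward from Player 2's decision.
- T: BR = R, leader payoff 5.
- M: BR = C, leader payoff 4.
- B: BR = C, leader payoff 2.
Player 1's induced payoffs are 5, 4, 2, so Player 1 commits to T. Subgame-perfect outcome: (T, R) with payoffs (5, 6).
Under simultaneous play:
Player 1's best replies: L→M; C→M; R→B.
Player 2's best replies: T→R; M→C; B→C.
The unique mutual best reply is (M, C), giving (4, 6).
Player 1's commitment gain: 5 − 4 = 1.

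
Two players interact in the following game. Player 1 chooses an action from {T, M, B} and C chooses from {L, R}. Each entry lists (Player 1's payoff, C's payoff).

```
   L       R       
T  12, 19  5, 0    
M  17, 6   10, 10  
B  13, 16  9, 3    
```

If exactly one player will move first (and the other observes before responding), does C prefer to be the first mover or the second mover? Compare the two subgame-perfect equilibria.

second

If Player 1 leads: C's best replies are T→L, M→R, B→L; Player 1's induced payoffs 12, 10, 13; outcome (B, L), payoffs (13, 16).
If C leads: Player 1's best replies are L→M, R→M; C's induced payoffs 6, 10; outcome (M, R), payoffs (10, 10).
C gets 10 moving first and 16 moving second, so C prefers to move second.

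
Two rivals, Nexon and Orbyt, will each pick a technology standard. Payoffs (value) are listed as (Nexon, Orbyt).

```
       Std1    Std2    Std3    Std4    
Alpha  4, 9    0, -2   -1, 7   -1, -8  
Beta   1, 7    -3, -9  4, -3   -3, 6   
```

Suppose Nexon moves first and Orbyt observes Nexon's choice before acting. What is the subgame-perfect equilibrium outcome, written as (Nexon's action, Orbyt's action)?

(Alpha, Std1)

Orbyt best-responds to each possible Nexon move:
- Alpha: BR = Std1, leader payoff 4.
- Beta: BR = Std1, leader payoff 1.
Among 4, 1, the best is 4 at Alpha. Subgame-perfect outcome: (Alpha, Std1) with payoffs (4, 9).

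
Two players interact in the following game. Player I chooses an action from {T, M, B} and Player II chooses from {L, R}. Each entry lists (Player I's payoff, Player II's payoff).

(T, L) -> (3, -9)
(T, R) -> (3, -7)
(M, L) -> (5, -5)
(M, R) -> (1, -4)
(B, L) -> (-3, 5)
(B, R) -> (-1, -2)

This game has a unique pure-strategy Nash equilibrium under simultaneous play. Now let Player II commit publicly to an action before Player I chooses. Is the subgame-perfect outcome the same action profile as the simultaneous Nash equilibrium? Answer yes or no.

no

Backward induction with Player II moving first.
- L → Player I plays M (best of 3, 5, -3); Player II gets -5.
- R → Player I plays T (best of 3, 1, -1); Player II gets -7.
Among -5, -7, the best is -5 at L. Subgame-perfect outcome: (M, L) with payoffs (5, -5).
Now find the simultaneous Nash equilibrium.
Player I's best replies: L→M; R→T.
Player II's best replies: T→R; M→R; B→L.
Only (T, R) has each player best-responding; Nash payoffs (3, -7).
Sequential outcome (M, L) differs from the Nash profile (T, R).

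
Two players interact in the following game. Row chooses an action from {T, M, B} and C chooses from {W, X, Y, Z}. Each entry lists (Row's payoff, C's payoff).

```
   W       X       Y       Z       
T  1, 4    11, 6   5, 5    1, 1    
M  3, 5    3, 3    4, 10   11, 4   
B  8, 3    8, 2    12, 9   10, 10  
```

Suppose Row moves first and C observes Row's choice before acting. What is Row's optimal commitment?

Solve by backward induction (Row leads).
- T → C plays X (best of 4, 6, 5, 1); Row gets 11.
- M → C plays Y (best of 5, 3, 10, 4); Row gets 4.
- B → C plays Z (best of 3, 2, 9, 10); Row gets 10.
Among 11, 4, 10, the best is 11 at T. Subgame-perfect outcome: (T, X) with payoffs (11, 6).

T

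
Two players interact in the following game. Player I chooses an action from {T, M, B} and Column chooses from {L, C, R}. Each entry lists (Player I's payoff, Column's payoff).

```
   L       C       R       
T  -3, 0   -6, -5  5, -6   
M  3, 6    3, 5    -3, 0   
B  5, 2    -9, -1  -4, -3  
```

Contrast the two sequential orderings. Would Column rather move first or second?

If Player I leads: Column's best replies are T→L, M→L, B→L; Player I's induced payoffs -3, 3, 5; outcome (B, L), payoffs (5, 2).
If Column leads: Player I's best replies are L→B, C→M, R→T; Column's induced payoffs 2, 5, -6; outcome (M, C), payoffs (3, 5).
Column gets 5 moving first and 2 moving second, so Column prefers to move first.

first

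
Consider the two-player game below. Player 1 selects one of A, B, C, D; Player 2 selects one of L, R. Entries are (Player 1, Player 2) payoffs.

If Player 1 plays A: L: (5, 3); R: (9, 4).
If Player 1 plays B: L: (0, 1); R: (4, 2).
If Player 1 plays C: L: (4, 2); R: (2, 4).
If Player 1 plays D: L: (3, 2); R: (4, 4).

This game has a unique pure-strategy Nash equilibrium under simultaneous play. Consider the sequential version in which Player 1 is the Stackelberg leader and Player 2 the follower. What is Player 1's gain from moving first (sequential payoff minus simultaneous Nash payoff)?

Solve by backward induction (Player 1 leads).
- A → Player 2 plays R (best of 3, 4); Player 1 gets 9.
- B → Player 2 plays R (best of 1, 2); Player 1 gets 4.
- C → Player 2 plays R (best of 2, 4); Player 1 gets 2.
- D → Player 2 plays R (best of 2, 4); Player 1 gets 4.
Maximizing over 9, 4, 2, 4, Player 1 chooses A. Subgame-perfect outcome: (A, R) with payoffs (9, 4).
Under simultaneous play:
Player 1's best replies: L→A; R→A.
Player 2's best replies: A→R; B→R; C→R; D→R.
The unique mutual best reply is (A, R), giving (9, 4).
Player 1's commitment gain: 9 − 9 = 0.

0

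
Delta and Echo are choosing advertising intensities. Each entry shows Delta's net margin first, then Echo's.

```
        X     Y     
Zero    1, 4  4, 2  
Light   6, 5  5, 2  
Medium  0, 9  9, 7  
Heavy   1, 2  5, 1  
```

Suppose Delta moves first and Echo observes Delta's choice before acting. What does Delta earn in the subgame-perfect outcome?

Solve by backward induction (Delta leads).
- Zero: BR = X, leader payoff 1.
- Light: BR = X, leader payoff 6.
- Medium: BR = X, leader payoff 0.
- Heavy: BR = X, leader payoff 1.
Maximizing over 1, 6, 0, 1, Delta chooses Light. Subgame-perfect outcome: (Light, X) with payoffs (6, 5).

6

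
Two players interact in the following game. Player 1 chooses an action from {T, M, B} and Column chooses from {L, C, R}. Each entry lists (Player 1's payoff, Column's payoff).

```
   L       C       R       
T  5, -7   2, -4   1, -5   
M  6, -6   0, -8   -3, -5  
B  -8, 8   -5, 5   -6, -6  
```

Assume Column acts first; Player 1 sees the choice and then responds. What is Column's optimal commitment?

Work backward from Player 1's decision.
- L: Player 1 compares 5, 6, -8 and picks M; Column would get -6.
- C: Player 1 compares 2, 0, -5 and picks T; Column would get -4.
- R: Player 1 compares 1, -3, -6 and picks T; Column would get -5.
Among -6, -4, -5, the best is -4 at C. Subgame-perfect outcome: (T, C) with payoffs (2, -4).

C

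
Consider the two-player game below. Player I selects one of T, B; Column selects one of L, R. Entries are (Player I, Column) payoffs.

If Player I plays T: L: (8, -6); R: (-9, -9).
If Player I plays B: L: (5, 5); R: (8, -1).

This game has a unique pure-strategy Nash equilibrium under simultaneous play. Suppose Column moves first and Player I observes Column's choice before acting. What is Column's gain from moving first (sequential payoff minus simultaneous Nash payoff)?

Work backward from Player I's decision.
- L: Player I compares 8, 5 and picks T; Column would get -6.
- R: Player I compares -9, 8 and picks B; Column would get -1.
Maximizing over -6, -1, Column chooses R. Subgame-perfect outcome: (B, R) with payoffs (8, -1).
Under simultaneous play:
Player I's best replies: L→T; R→B.
Column's best replies: T→L; B→L.
Only (T, L) has each player best-responding; Nash payoffs (8, -6).
Column's commitment gain: -1 − -6 = 5.

5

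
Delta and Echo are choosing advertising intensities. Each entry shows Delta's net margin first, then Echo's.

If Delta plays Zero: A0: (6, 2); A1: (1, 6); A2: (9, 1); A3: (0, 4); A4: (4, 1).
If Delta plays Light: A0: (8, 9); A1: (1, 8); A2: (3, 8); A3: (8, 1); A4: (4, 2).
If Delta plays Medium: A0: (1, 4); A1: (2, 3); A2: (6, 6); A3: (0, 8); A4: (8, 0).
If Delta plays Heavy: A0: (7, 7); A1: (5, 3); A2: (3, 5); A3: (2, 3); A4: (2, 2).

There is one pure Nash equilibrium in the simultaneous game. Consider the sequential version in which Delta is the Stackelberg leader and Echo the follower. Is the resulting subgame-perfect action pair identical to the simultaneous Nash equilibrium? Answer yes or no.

yes

Work backward from Echo's decision.
- Zero: Echo compares 2, 6, 1, 4, 1 and picks A1; Delta would get 1.
- Light: Echo compares 9, 8, 8, 1, 2 and picks A0; Delta would get 8.
- Medium: Echo compares 4, 3, 6, 8, 0 and picks A3; Delta would get 0.
- Heavy: Echo compares 7, 3, 5, 3, 2 and picks A0; Delta would get 7.
Among 1, 8, 0, 7, the best is 8 at Light. Subgame-perfect outcome: (Light, A0) with payoffs (8, 9).
Now find the simultaneous Nash equilibrium.
Delta's best replies: A0→Light; A1→Heavy; A2→Zero; A3→Light; A4→Medium.
Echo's best replies: Zero→A1; Light→A0; Medium→A3; Heavy→A0.
The unique mutual best reply is (Light, A0), giving (8, 9).
Sequential outcome (Light, A0) coincides with the Nash profile (Light, A0).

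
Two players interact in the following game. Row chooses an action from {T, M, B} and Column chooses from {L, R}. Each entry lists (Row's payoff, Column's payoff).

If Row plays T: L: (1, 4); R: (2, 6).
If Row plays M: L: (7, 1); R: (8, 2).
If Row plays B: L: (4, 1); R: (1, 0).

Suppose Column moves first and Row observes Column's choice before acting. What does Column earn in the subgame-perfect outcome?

2

Solve by backward induction (Column leads).
- L: BR = M, leader payoff 1.
- R: BR = M, leader payoff 2.
Column's induced payoffs are 1, 2, so Column commits to R. Subgame-perfect outcome: (M, R) with payoffs (8, 2).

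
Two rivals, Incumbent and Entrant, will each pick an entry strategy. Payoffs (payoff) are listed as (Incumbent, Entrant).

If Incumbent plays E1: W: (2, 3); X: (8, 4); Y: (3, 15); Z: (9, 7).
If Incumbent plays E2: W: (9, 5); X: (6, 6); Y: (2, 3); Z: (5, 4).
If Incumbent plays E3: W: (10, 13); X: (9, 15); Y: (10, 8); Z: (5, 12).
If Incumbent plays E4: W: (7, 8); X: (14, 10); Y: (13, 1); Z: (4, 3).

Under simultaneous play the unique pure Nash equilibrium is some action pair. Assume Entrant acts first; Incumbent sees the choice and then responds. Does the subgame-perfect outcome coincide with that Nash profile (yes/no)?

no

Work backward from Incumbent's decision.
- W: Incumbent compares 2, 9, 10, 7 and picks E3; Entrant would get 13.
- X: Incumbent compares 8, 6, 9, 14 and picks E4; Entrant would get 10.
- Y: Incumbent compares 3, 2, 10, 13 and picks E4; Entrant would get 1.
- Z: Incumbent compares 9, 5, 5, 4 and picks E1; Entrant would get 7.
Among 13, 10, 1, 7, the best is 13 at W. Subgame-perfect outcome: (E3, W) with payoffs (10, 13).
For the simultaneous game, intersect best replies.
Incumbent's best replies: W→E3; X→E4; Y→E4; Z→E1.
Entrant's best replies: E1→Y; E2→X; E3→X; E4→X.
The unique mutual best reply is (E4, X), giving (14, 10).
Sequential outcome (E3, W) differs from the Nash profile (E4, X).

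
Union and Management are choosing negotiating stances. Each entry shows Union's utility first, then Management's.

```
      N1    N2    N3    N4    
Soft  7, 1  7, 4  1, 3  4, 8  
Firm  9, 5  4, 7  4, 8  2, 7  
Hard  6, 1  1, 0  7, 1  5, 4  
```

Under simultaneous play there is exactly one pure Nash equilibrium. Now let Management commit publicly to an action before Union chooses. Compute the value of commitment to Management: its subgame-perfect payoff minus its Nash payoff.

1

Solve by backward induction (Management leads).
- N1: BR = Firm, leader payoff 5.
- N2: BR = Soft, leader payoff 4.
- N3: BR = Hard, leader payoff 1.
- N4: BR = Hard, leader payoff 4.
Maximizing over 5, 4, 1, 4, Management chooses N1. Subgame-perfect outcome: (Firm, N1) with payoffs (9, 5).
For the simultaneous game, intersect best replies.
Union's best replies: N1→Firm; N2→Soft; N3→Hard; N4→Hard.
Management's best replies: Soft→N4; Firm→N3; Hard→N4.
Only (Hard, N4) has each player best-responding; Nash payoffs (5, 4).
Management's commitment gain: 5 − 4 = 1.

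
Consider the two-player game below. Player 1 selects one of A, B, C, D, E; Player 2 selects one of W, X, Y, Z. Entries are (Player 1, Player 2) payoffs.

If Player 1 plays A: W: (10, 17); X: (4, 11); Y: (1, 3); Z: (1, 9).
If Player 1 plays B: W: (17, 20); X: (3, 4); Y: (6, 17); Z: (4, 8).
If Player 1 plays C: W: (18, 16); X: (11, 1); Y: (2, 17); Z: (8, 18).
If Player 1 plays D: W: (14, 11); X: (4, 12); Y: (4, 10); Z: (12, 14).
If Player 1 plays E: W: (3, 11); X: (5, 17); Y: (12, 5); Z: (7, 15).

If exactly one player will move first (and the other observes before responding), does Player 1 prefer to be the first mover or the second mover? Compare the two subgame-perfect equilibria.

If Player 1 leads: Player 2's best replies are A→W, B→W, C→Z, D→Z, E→X; Player 1's induced payoffs 10, 17, 8, 12, 5; outcome (B, W), payoffs (17, 20).
If Player 2 leads: Player 1's best replies are W→C, X→C, Y→E, Z→D; Player 2's induced payoffs 16, 1, 5, 14; outcome (C, W), payoffs (18, 16).
Player 1 gets 17 moving first and 18 moving second, so Player 1 prefers to move second.

second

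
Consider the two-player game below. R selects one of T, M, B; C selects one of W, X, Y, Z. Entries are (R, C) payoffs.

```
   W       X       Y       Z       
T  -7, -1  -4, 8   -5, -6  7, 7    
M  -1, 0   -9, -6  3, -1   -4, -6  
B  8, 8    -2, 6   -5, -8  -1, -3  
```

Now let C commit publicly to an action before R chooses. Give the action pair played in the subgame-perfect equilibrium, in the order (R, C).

(B, W)

Work backward from R's decision.
- W: R compares -7, -1, 8 and picks B; C would get 8.
- X: R compares -4, -9, -2 and picks B; C would get 6.
- Y: R compares -5, 3, -5 and picks M; C would get -1.
- Z: R compares 7, -4, -1 and picks T; C would get 7.
Among 8, 6, -1, 7, the best is 8 at W. Subgame-perfect outcome: (B, W) with payoffs (8, 8).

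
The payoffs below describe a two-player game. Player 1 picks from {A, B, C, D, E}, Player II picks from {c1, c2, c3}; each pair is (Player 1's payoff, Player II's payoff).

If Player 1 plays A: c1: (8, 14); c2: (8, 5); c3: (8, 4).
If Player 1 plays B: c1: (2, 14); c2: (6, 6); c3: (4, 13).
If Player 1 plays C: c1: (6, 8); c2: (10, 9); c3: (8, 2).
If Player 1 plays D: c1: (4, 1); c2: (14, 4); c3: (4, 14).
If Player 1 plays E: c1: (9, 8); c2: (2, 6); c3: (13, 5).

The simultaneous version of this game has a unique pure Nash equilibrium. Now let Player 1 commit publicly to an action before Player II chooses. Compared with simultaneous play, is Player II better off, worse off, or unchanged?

Player II best-responds to each possible Player 1 move:
- A: Player II compares 14, 5, 4 and picks c1; Player 1 would get 8.
- B: Player II compares 14, 6, 13 and picks c1; Player 1 would get 2.
- C: Player II compares 8, 9, 2 and picks c2; Player 1 would get 10.
- D: Player II compares 1, 4, 14 and picks c3; Player 1 would get 4.
- E: Player II compares 8, 6, 5 and picks c1; Player 1 would get 9.
Maximizing over 8, 2, 10, 4, 9, Player 1 chooses C. Subgame-perfect outcome: (C, c2) with payoffs (10, 9).
Under simultaneous play:
Player 1's best replies: c1→E; c2→D; c3→E.
Player II's best replies: A→c1; B→c1; C→c2; D→c3; E→c1.
Only (E, c1) has each player best-responding; Nash payoffs (9, 8).
Player II earns 9 sequentially versus 8 at the Nash outcome: better off.

better off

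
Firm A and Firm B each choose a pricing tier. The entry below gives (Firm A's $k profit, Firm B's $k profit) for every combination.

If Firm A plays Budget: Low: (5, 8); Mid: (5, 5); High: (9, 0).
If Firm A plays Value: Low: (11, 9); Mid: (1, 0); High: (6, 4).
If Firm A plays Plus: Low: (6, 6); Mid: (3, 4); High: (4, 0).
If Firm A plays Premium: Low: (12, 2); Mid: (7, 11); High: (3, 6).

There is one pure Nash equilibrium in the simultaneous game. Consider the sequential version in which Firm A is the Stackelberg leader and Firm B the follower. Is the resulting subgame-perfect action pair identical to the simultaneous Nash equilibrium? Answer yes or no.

Work backward from Firm B's decision.
- Budget: Firm B compares 8, 5, 0 and picks Low; Firm A would get 5.
- Value: Firm B compares 9, 0, 4 and picks Low; Firm A would get 11.
- Plus: Firm B compares 6, 4, 0 and picks Low; Firm A would get 6.
- Premium: Firm B compares 2, 11, 6 and picks Mid; Firm A would get 7.
Maximizing over 5, 11, 6, 7, Firm A chooses Value. Subgame-perfect outcome: (Value, Low) with payoffs (11, 9).
For the simultaneous game, intersect best replies.
Firm A's best replies: Low→Premium; Mid→Premium; High→Budget.
Firm B's best replies: Budget→Low; Value→Low; Plus→Low; Premium→Mid.
The unique mutual best reply is (Premium, Mid), giving (7, 11).
Sequential outcome (Value, Low) differs from the Nash profile (Premium, Mid).

no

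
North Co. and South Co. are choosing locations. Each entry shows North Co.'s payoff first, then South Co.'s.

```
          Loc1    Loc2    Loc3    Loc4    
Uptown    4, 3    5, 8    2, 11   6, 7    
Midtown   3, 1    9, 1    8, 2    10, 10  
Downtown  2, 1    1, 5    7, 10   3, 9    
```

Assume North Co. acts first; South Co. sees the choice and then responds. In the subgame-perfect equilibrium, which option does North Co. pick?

Midtown

Solve by backward induction (North Co. leads).
- Uptown: South Co. compares 3, 8, 11, 7 and picks Loc3; North Co. would get 2.
- Midtown: South Co. compares 1, 1, 2, 10 and picks Loc4; North Co. would get 10.
- Downtown: South Co. compares 1, 5, 10, 9 and picks Loc3; North Co. would get 7.
North Co.'s induced payoffs are 2, 10, 7, so North Co. commits to Midtown. Subgame-perfect outcome: (Midtown, Loc4) with payoffs (10, 10).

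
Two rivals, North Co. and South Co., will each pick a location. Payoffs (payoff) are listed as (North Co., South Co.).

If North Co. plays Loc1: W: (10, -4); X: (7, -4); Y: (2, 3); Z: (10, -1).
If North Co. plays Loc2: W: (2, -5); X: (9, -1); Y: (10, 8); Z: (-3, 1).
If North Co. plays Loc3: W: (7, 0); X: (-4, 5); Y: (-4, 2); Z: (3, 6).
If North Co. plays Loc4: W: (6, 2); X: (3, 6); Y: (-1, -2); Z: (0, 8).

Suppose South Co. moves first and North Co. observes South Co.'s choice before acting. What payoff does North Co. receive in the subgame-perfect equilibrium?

10

North Co. best-responds to each possible South Co. move:
- W: North Co. compares 10, 2, 7, 6 and picks Loc1; South Co. would get -4.
- X: North Co. compares 7, 9, -4, 3 and picks Loc2; South Co. would get -1.
- Y: North Co. compares 2, 10, -4, -1 and picks Loc2; South Co. would get 8.
- Z: North Co. compares 10, -3, 3, 0 and picks Loc1; South Co. would get -1.
South Co.'s induced payoffs are -4, -1, 8, -1, so South Co. commits to Y. Subgame-perfect outcome: (Loc2, Y) with payoffs (10, 8).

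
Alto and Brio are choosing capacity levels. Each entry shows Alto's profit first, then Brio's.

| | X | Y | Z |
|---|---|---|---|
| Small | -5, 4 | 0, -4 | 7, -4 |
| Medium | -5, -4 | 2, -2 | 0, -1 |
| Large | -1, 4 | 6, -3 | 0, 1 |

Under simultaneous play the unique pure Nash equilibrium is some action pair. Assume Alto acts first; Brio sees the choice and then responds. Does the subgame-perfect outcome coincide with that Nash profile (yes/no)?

Work backward from Brio's decision.
- Small: BR = X, leader payoff -5.
- Medium: BR = Z, leader payoff 0.
- Large: BR = X, leader payoff -1.
Alto's induced payoffs are -5, 0, -1, so Alto commits to Medium. Subgame-perfect outcome: (Medium, Z) with payoffs (0, -1).
Under simultaneous play:
Alto's best replies: X→Large; Y→Large; Z→Small.
Brio's best replies: Small→X; Medium→Z; Large→X.
The unique mutual best reply is (Large, X), giving (-1, 4).
Sequential outcome (Medium, Z) differs from the Nash profile (Large, X).

no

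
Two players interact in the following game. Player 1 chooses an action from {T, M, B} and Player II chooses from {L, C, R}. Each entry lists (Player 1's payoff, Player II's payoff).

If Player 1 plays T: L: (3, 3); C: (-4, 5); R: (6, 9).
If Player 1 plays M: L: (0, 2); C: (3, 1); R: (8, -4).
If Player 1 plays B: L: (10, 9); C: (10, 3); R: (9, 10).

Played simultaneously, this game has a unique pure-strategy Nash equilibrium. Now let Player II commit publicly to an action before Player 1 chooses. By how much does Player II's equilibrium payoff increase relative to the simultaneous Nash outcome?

0

Solve by backward induction (Player II leads).
- L: BR = B, leader payoff 9.
- C: BR = B, leader payoff 3.
- R: BR = B, leader payoff 10.
Player II's induced payoffs are 9, 3, 10, so Player II commits to R. Subgame-perfect outcome: (B, R) with payoffs (9, 10).
Now find the simultaneous Nash equilibrium.
Player 1's best replies: L→B; C→B; R→B.
Player II's best replies: T→R; M→L; B→R.
Only (B, R) has each player best-responding; Nash payoffs (9, 10).
Player II's commitment gain: 10 − 10 = 0.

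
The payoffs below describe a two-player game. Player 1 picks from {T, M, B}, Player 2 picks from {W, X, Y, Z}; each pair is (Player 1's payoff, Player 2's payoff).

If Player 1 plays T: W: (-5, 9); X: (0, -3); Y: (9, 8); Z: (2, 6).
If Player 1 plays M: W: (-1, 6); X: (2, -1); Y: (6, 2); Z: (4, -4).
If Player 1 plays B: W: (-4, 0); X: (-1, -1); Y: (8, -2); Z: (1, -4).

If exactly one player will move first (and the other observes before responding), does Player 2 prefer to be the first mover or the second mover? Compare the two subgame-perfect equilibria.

If Player 1 leads: Player 2's best replies are T→W, M→W, B→W; Player 1's induced payoffs -5, -1, -4; outcome (M, W), payoffs (-1, 6).
If Player 2 leads: Player 1's best replies are W→M, X→M, Y→T, Z→M; Player 2's induced payoffs 6, -1, 8, -4; outcome (T, Y), payoffs (9, 8).
Player 2 gets 8 moving first and 6 moving second, so Player 2 prefers to move first.

first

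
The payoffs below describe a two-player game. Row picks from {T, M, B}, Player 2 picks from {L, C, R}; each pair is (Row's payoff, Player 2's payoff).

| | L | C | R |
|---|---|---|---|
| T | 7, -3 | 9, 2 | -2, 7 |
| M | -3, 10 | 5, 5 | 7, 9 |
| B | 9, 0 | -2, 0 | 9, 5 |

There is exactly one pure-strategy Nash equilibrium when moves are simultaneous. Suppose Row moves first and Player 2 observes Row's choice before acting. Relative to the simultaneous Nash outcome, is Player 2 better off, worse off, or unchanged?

unchanged

Solve by backward induction (Row leads).
- T → Player 2 plays R (best of -3, 2, 7); Row gets -2.
- M → Player 2 plays L (best of 10, 5, 9); Row gets -3.
- B → Player 2 plays R (best of 0, 0, 5); Row gets 9.
Among -2, -3, 9, the best is 9 at B. Subgame-perfect outcome: (B, R) with payoffs (9, 5).
Under simultaneous play:
Row's best replies: L→B; C→T; R→B.
Player 2's best replies: T→R; M→L; B→R.
Only (B, R) has each player best-responding; Nash payoffs (9, 5).
Player 2 earns 5 sequentially versus 5 at the Nash outcome: unchanged.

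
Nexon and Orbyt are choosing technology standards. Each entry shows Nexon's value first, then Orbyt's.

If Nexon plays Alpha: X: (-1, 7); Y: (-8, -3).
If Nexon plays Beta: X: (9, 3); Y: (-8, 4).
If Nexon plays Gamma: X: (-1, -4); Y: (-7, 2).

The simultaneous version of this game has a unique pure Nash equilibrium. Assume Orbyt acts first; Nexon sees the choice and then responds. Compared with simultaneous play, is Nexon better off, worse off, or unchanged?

better off

Work backward from Nexon's decision.
- X: Nexon compares -1, 9, -1 and picks Beta; Orbyt would get 3.
- Y: Nexon compares -8, -8, -7 and picks Gamma; Orbyt would get 2.
Orbyt's induced payoffs are 3, 2, so Orbyt commits to X. Subgame-perfect outcome: (Beta, X) with payoffs (9, 3).
Under simultaneous play:
Nexon's best replies: X→Beta; Y→Gamma.
Orbyt's best replies: Alpha→X; Beta→Y; Gamma→Y.
The unique mutual best reply is (Gamma, Y), giving (-7, 2).
Nexon earns 9 sequentially versus -7 at the Nash outcome: better off.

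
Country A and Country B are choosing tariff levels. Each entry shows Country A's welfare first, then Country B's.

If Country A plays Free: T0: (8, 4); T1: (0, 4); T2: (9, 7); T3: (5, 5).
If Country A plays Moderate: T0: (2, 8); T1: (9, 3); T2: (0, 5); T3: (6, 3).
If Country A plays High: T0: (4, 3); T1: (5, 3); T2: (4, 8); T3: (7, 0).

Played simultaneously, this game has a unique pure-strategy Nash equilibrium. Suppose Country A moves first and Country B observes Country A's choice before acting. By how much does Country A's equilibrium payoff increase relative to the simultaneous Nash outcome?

0

Work backward from Country B's decision.
- Free: Country B compares 4, 4, 7, 5 and picks T2; Country A would get 9.
- Moderate: Country B compares 8, 3, 5, 3 and picks T0; Country A would get 2.
- High: Country B compares 3, 3, 8, 0 and picks T2; Country A would get 4.
Among 9, 2, 4, the best is 9 at Free. Subgame-perfect outcome: (Free, T2) with payoffs (9, 7).
Now find the simultaneous Nash equilibrium.
Country A's best replies: T0→Free; T1→Moderate; T2→Free; T3→High.
Country B's best replies: Free→T2; Moderate→T0; High→T2.
The unique mutual best reply is (Free, T2), giving (9, 7).
Country A's commitment gain: 9 − 9 = 0.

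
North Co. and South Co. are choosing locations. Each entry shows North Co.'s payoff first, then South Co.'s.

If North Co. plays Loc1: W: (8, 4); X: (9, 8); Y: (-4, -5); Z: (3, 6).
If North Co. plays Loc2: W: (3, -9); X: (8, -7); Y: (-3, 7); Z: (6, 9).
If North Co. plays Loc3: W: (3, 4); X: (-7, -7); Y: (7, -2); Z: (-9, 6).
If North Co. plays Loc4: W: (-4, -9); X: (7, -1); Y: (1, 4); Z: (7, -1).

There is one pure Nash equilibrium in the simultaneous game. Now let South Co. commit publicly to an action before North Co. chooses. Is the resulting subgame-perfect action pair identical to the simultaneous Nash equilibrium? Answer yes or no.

Backward induction with South Co. moving first.
- W: North Co. compares 8, 3, 3, -4 and picks Loc1; South Co. would get 4.
- X: North Co. compares 9, 8, -7, 7 and picks Loc1; South Co. would get 8.
- Y: North Co. compares -4, -3, 7, 1 and picks Loc3; South Co. would get -2.
- Z: North Co. compares 3, 6, -9, 7 and picks Loc4; South Co. would get -1.
South Co.'s induced payoffs are 4, 8, -2, -1, so South Co. commits to X. Subgame-perfect outcome: (Loc1, X) with payoffs (9, 8).
Under simultaneous play:
North Co.'s best replies: W→Loc1; X→Loc1; Y→Loc3; Z→Loc4.
South Co.'s best replies: Loc1→X; Loc2→Z; Loc3→Z; Loc4→Y.
The unique mutual best reply is (Loc1, X), giving (9, 8).
Sequential outcome (Loc1, X) coincides with the Nash profile (Loc1, X).

yes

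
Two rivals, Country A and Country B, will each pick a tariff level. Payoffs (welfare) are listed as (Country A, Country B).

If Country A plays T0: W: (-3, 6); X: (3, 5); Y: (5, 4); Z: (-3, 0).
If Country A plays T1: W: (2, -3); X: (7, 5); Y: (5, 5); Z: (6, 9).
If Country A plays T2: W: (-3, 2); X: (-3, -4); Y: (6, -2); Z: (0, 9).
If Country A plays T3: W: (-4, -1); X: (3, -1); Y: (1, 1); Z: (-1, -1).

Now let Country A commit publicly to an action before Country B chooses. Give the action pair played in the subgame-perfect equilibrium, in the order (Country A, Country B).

(T1, Z)

Country B best-responds to each possible Country A move:
- T0: BR = W, leader payoff -3.
- T1: BR = Z, leader payoff 6.
- T2: BR = Z, leader payoff 0.
- T3: BR = Y, leader payoff 1.
Maximizing over -3, 6, 0, 1, Country A chooses T1. Subgame-perfect outcome: (T1, Z) with payoffs (6, 9).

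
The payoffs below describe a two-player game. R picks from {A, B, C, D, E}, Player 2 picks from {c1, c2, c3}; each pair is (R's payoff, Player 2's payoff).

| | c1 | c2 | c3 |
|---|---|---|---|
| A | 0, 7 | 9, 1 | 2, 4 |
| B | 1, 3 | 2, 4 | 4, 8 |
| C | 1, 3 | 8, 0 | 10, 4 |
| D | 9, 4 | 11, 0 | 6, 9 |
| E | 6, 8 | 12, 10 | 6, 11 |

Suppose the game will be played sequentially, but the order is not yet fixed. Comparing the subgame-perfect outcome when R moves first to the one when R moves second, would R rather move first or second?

second

If R leads: Player 2's best replies are A→c1, B→c3, C→c3, D→c3, E→c3; R's induced payoffs 0, 4, 10, 6, 6; outcome (C, c3), payoffs (10, 4).
If Player 2 leads: R's best replies are c1→D, c2→E, c3→C; Player 2's induced payoffs 4, 10, 4; outcome (E, c2), payoffs (12, 10).
R gets 10 moving first and 12 moving second, so R prefers to move second.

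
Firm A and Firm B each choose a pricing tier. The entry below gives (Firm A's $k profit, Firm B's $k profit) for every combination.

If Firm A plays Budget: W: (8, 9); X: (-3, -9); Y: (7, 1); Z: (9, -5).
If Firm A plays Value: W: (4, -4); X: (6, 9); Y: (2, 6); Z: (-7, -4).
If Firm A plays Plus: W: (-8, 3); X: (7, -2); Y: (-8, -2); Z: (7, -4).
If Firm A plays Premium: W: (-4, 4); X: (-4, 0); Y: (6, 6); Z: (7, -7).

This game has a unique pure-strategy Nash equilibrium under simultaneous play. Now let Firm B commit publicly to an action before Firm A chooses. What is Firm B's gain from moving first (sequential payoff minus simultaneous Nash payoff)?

0

Solve by backward induction (Firm B leads).
- W: Firm A compares 8, 4, -8, -4 and picks Budget; Firm B would get 9.
- X: Firm A compares -3, 6, 7, -4 and picks Plus; Firm B would get -2.
- Y: Firm A compares 7, 2, -8, 6 and picks Budget; Firm B would get 1.
- Z: Firm A compares 9, -7, 7, 7 and picks Budget; Firm B would get -5.
Maximizing over 9, -2, 1, -5, Firm B chooses W. Subgame-perfect outcome: (Budget, W) with payoffs (8, 9).
For the simultaneous game, intersect best replies.
Firm A's best replies: W→Budget; X→Plus; Y→Budget; Z→Budget.
Firm B's best replies: Budget→W; Value→X; Plus→W; Premium→Y.
The unique mutual best reply is (Budget, W), giving (8, 9).
Firm B's commitment gain: 9 − 9 = 0.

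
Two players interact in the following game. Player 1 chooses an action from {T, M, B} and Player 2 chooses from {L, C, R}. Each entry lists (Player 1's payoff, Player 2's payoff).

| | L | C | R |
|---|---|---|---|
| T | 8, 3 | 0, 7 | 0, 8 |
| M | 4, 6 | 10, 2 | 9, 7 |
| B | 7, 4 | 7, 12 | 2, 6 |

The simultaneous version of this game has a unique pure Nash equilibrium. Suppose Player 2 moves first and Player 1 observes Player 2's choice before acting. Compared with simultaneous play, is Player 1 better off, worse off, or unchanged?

Solve by backward induction (Player 2 leads).
- L: BR = T, leader payoff 3.
- C: BR = M, leader payoff 2.
- R: BR = M, leader payoff 7.
Maximizing over 3, 2, 7, Player 2 chooses R. Subgame-perfect outcome: (M, R) with payoffs (9, 7).
Under simultaneous play:
Player 1's best replies: L→T; C→M; R→M.
Player 2's best replies: T→R; M→R; B→C.
The unique mutual best reply is (M, R), giving (9, 7).
Player 1 earns 9 sequentially versus 9 at the Nash outcome: unchanged.

unchanged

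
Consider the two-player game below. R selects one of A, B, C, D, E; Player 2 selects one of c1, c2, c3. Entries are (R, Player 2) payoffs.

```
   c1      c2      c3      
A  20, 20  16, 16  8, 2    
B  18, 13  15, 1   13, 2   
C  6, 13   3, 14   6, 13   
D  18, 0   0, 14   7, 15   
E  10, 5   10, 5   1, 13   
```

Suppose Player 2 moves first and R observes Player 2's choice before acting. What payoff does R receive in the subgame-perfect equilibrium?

R best-responds to each possible Player 2 move:
- c1: BR = A, leader payoff 20.
- c2: BR = A, leader payoff 16.
- c3: BR = B, leader payoff 2.
Player 2's induced payoffs are 20, 16, 2, so Player 2 commits to c1. Subgame-perfect outcome: (A, c1) with payoffs (20, 20).

20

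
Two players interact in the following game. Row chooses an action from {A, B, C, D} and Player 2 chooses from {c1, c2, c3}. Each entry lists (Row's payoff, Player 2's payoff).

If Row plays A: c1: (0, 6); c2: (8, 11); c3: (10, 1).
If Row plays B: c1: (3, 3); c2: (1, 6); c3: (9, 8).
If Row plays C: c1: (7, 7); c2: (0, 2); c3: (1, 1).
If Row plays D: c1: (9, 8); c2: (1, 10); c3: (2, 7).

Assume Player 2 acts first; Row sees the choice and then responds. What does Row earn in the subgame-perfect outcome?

Row best-responds to each possible Player 2 move:
- c1: BR = D, leader payoff 8.
- c2: BR = A, leader payoff 11.
- c3: BR = A, leader payoff 1.
Among 8, 11, 1, the best is 11 at c2. Subgame-perfect outcome: (A, c2) with payoffs (8, 11).

8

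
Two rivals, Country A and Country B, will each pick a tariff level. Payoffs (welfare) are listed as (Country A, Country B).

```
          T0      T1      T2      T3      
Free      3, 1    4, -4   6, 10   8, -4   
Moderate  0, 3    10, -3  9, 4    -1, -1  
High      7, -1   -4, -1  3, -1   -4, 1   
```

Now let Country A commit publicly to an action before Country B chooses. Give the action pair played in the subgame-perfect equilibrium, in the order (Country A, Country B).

(Moderate, T2)

Country B best-responds to each possible Country A move:
- Free: BR = T2, leader payoff 6.
- Moderate: BR = T2, leader payoff 9.
- High: BR = T3, leader payoff -4.
Maximizing over 6, 9, -4, Country A chooses Moderate. Subgame-perfect outcome: (Moderate, T2) with payoffs (9, 4).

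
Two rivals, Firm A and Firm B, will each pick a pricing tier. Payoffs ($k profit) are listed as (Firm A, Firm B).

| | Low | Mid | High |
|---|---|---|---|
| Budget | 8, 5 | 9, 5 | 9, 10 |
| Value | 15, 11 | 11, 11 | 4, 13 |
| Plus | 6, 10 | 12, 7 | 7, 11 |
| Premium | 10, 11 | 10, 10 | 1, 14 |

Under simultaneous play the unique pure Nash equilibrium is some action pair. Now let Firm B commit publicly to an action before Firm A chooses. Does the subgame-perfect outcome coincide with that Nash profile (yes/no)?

no

Backward induction with Firm B moving first.
- Low → Firm A plays Value (best of 8, 15, 6, 10); Firm B gets 11.
- Mid → Firm A plays Plus (best of 9, 11, 12, 10); Firm B gets 7.
- High → Firm A plays Budget (best of 9, 4, 7, 1); Firm B gets 10.
Maximizing over 11, 7, 10, Firm B chooses Low. Subgame-perfect outcome: (Value, Low) with payoffs (15, 11).
For the simultaneous game, intersect best replies.
Firm A's best replies: Low→Value; Mid→Plus; High→Budget.
Firm B's best replies: Budget→High; Value→High; Plus→High; Premium→High.
Only (Budget, High) has each player best-responding; Nash payoffs (9, 10).
Sequential outcome (Value, Low) differs from the Nash profile (Budget, High).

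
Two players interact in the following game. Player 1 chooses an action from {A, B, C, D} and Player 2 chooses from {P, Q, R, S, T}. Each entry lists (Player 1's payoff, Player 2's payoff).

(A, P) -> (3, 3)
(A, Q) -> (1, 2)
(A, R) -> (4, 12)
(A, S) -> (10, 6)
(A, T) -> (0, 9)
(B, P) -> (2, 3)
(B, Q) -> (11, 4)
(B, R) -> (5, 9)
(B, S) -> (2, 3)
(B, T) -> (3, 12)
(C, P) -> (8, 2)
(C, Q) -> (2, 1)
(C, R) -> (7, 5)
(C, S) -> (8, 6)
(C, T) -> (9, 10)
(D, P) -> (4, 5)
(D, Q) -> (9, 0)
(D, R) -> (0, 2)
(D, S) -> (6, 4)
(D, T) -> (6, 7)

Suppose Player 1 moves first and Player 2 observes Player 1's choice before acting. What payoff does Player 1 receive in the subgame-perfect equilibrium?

9

Backward induction with Player 1 moving first.
- A: BR = R, leader payoff 4.
- B: BR = T, leader payoff 3.
- C: BR = T, leader payoff 9.
- D: BR = T, leader payoff 6.
Player 1's induced payoffs are 4, 3, 9, 6, so Player 1 commits to C. Subgame-perfect outcome: (C, T) with payoffs (9, 10).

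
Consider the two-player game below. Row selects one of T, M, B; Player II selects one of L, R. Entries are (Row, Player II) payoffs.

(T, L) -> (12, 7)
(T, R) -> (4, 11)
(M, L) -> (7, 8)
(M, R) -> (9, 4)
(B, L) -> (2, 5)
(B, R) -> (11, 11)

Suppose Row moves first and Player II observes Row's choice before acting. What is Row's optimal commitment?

Solve by backward induction (Row leads).
- T: Player II compares 7, 11 and picks R; Row would get 4.
- M: Player II compares 8, 4 and picks L; Row would get 7.
- B: Player II compares 5, 11 and picks R; Row would get 11.
Maximizing over 4, 7, 11, Row chooses B. Subgame-perfect outcome: (B, R) with payoffs (11, 11).

B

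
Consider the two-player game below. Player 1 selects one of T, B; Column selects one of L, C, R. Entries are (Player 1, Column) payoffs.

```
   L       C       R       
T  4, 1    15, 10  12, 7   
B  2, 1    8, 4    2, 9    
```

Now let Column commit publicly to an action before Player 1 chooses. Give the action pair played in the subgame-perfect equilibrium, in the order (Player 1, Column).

(T, C)

Player 1 best-responds to each possible Column move:
- L → Player 1 plays T (best of 4, 2); Column gets 1.
- C → Player 1 plays T (best of 15, 8); Column gets 10.
- R → Player 1 plays T (best of 12, 2); Column gets 7.
Among 1, 10, 7, the best is 10 at C. Subgame-perfect outcome: (T, C) with payoffs (15, 10).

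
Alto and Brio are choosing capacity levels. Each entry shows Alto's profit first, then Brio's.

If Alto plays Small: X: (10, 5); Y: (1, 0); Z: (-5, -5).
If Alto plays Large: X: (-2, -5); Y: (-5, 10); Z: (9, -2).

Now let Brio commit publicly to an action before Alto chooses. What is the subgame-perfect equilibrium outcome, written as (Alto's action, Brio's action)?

Solve by backward induction (Brio leads).
- X: BR = Small, leader payoff 5.
- Y: BR = Small, leader payoff 0.
- Z: BR = Large, leader payoff -2.
Maximizing over 5, 0, -2, Brio chooses X. Subgame-perfect outcome: (Small, X) with payoffs (10, 5).

(Small, X)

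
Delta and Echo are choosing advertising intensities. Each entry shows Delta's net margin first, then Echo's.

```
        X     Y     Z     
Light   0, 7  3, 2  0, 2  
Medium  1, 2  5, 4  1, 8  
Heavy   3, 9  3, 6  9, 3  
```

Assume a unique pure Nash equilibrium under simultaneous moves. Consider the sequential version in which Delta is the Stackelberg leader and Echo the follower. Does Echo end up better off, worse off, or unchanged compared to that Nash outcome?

Solve by backward induction (Delta leads).
- Light: BR = X, leader payoff 0.
- Medium: BR = Z, leader payoff 1.
- Heavy: BR = X, leader payoff 3.
Maximizing over 0, 1, 3, Delta chooses Heavy. Subgame-perfect outcome: (Heavy, X) with payoffs (3, 9).
Under simultaneous play:
Delta's best replies: X→Heavy; Y→Medium; Z→Heavy.
Echo's best replies: Light→X; Medium→Z; Heavy→X.
The unique mutual best reply is (Heavy, X), giving (3, 9).
Echo earns 9 sequentially versus 9 at the Nash outcome: unchanged.

unchanged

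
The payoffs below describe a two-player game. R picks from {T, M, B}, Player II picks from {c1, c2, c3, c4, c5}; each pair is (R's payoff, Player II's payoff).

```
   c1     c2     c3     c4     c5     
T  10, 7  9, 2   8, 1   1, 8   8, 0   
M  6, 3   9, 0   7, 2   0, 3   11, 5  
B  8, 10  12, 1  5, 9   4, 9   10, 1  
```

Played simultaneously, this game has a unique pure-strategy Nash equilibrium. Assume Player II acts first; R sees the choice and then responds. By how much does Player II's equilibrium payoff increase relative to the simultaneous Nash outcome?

Work backward from R's decision.
- c1 → R plays T (best of 10, 6, 8); Player II gets 7.
- c2 → R plays B (best of 9, 9, 12); Player II gets 1.
- c3 → R plays T (best of 8, 7, 5); Player II gets 1.
- c4 → R plays B (best of 1, 0, 4); Player II gets 9.
- c5 → R plays M (best of 8, 11, 10); Player II gets 5.
Player II's induced payoffs are 7, 1, 1, 9, 5, so Player II commits to c4. Subgame-perfect outcome: (B, c4) with payoffs (4, 9).
For the simultaneous game, intersect best replies.
R's best replies: c1→T; c2→B; c3→T; c4→B; c5→M.
Player II's best replies: T→c4; M→c5; B→c1.
The unique mutual best reply is (M, c5), giving (11, 5).
Player II's commitment gain: 9 − 5 = 4.

4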